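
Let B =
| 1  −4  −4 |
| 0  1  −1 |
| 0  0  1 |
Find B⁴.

[[1, −16, 8], [0, 1, −4], [0, 0, 1]]

B = I + N where N = [[0, −4, −4], [0, 0, −1], [0, 0, 0]] is strictly upper-triangular, so N³ = 0.
(I + N)⁴ = I + 4·N + 6·N² = [[1, −16, 8], [0, 1, −4], [0, 0, 1]].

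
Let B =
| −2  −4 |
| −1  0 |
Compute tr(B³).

−32

B² = [[8, 8], [2, 4]]
B³ = [[−24, −32], [−8, −8]]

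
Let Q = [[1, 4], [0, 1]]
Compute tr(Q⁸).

Q = I + N where N = [[0, 4], [0, 0]] is strictly upper-triangular, so N² = 0.
(I + N)⁸ = I + 8·N = [[1, 32], [0, 1]].

2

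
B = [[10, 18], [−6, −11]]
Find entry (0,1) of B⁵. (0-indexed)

198

tr B = −1 and det B = −2, so the characteristic polynomial is λ² − (−1)λ + (−2) with roots −2 and 1.
Eigenvectors give P = [[3, −2], [−2, 1]] with P⁻¹ = [[−1, −2], [−2, −3]], and B = P·diag(−2, 1)·P⁻¹.
Then B⁵ = P·diag(−32, 1)·P⁻¹ = [[−96, −2], [64, 1]] · [[−1, −2], [−2, −3]] = [[100, 198], [−66, −131]].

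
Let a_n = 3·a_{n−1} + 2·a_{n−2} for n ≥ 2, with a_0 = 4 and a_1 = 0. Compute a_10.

178904

With companion matrix C = [[3, 2], [1, 0]], [a_n, a_{n−1}]ᵀ = C·[a_{n−1}, a_{n−2}]ᵀ, so [a_10, a_9]ᵀ = C⁹·[a_1, a_0]ᵀ.
C⁹ = [[79647, 44726], [22363, 12558]], giving [a_10, a_9]ᵀ = [[178904], [50232]].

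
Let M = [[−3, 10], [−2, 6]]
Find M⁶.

[[−251, 630], [−126, 316]]

tr M = 3 and det M = 2, so the characteristic polynomial is λ² − (3)λ + (2) with roots 2 and 1.
Eigenvectors give P = [[2, −5], [1, −2]] with P⁻¹ = [[−2, 5], [−1, 2]], and M = P·diag(2, 1)·P⁻¹.
Then M⁶ = P·diag(64, 1)·P⁻¹ = [[128, −5], [64, −2]] · [[−2, 5], [−1, 2]] = [[−251, 630], [−126, 316]].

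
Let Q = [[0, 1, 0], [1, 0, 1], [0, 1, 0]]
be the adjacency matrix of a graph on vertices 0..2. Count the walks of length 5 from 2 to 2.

The number of length-5 walks from vertex 2 to vertex 2 is entry (2,2) of Q⁵, where Q is the adjacency matrix.
Q² = [[1, 0, 1], [0, 2, 0], [1, 0, 1]]
Q³ = [[0, 2, 0], [2, 0, 2], [0, 2, 0]]
Q⁴ = [[2, 0, 2], [0, 4, 0], [2, 0, 2]]
Q⁵ = [[0, 4, 0], [4, 0, 4], [0, 4, 0]]

0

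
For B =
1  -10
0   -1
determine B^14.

[[1, 0], [0, 1]]

B² = I (check: tr B = 0 and det B = -1), so B^14 = I since 14 is even.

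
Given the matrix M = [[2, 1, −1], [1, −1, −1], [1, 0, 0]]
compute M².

[[4, 1, −3], [0, 2, 0], [2, 1, −1]]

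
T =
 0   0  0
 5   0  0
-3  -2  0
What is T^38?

T is strictly triangular, hence nilpotent: T^3 = 0, so T^38 = 0.

[[0, 0, 0], [0, 0, 0], [0, 0, 0]]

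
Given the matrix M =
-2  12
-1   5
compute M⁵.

tr M = 3 and det M = 2, so the characteristic polynomial is λ² − (3)λ + (2) with roots 1 and 2.
Eigenvectors give P = [[-4, 3], [-1, 1]] with P⁻¹ = [[-1, 3], [-1, 4]], and M = P·diag(1, 2)·P⁻¹.
Then M⁵ = P·diag(1, 32)·P⁻¹ = [[-4, 96], [-1, 32]] · [[-1, 3], [-1, 4]] = [[-92, 372], [-31, 125]].

[[-92, 372], [-31, 125]]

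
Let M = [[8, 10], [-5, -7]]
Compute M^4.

tr M = 1 and det M = -6, so the characteristic polynomial is λ² − (1)λ + (-6) with roots -2 and 3.
Eigenvectors give P = [[-1, 2], [1, -1]] with P⁻¹ = [[1, 2], [1, 1]], and M = P·diag(-2, 3)·P⁻¹.
Then M^4 = P·diag(16, 81)·P⁻¹ = [[-16, 162], [16, -81]] · [[1, 2], [1, 1]] = [[146, 130], [-65, -49]].

[[146, 130], [-65, -49]]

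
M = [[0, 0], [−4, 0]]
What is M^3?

M is strictly triangular, hence nilpotent: M^2 = 0, so M^3 = 0.

[[0, 0], [0, 0]]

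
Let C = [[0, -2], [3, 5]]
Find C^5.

tr C = 5 and det C = 6, so the characteristic polynomial is λ² − (5)λ + (6) with roots 2 and 3.
Eigenvectors give P = [[-1, -2], [1, 3]] with P⁻¹ = [[-3, -2], [1, 1]], and C = P·diag(2, 3)·P⁻¹.
Then C^5 = P·diag(32, 243)·P⁻¹ = [[-32, -486], [32, 729]] · [[-3, -2], [1, 1]] = [[-390, -422], [633, 665]].

[[-390, -422], [633, 665]]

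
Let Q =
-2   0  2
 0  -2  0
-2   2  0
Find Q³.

Q² = [[0, 4, -4], [0, 4, 0], [4, -4, -4]]
Q³ = [[8, -16, 0], [0, -8, 0], [0, 0, 8]]

[[8, -16, 0], [0, -8, 0], [0, 0, 8]]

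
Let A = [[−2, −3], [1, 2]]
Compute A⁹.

[[−2, −3], [1, 2]]

A² = I (check: tr A = 0 and det A = −1), so A⁹ = A since 9 is odd.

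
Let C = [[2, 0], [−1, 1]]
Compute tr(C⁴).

17

tr C = 3 and det C = 2, so the characteristic polynomial is λ² − (3)λ + (2) with roots 2 and 1.
Eigenvectors give P = [[−1, 0], [1, 1]] with P⁻¹ = [[−1, 0], [1, 1]], and C = P·diag(2, 1)·P⁻¹.
Then C⁴ = P·diag(16, 1)·P⁻¹ = [[−16, 0], [16, 1]] · [[−1, 0], [1, 1]] = [[16, 0], [−15, 1]].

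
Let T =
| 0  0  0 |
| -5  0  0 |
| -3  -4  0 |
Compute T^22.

[[0, 0, 0], [0, 0, 0], [0, 0, 0]]

T is strictly triangular, hence nilpotent: T^3 = 0, so T^22 = 0.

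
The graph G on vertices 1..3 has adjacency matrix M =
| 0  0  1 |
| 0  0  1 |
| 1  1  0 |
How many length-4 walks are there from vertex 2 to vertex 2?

The number of length-4 walks from vertex 2 to vertex 2 is entry (2,2) of M⁴, where M is the adjacency matrix.
M² = [[1, 1, 0], [1, 1, 0], [0, 0, 2]]
M³ = [[0, 0, 2], [0, 0, 2], [2, 2, 0]]
M⁴ = [[2, 2, 0], [2, 2, 0], [0, 0, 4]]

2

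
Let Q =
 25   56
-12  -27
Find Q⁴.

tr Q = -2 and det Q = -3, so the characteristic polynomial is λ² − (-2)λ + (-3) with roots -3 and 1.
Eigenvectors give P = [[-2, 7], [1, -3]] with P⁻¹ = [[3, 7], [1, 2]], and Q = P·diag(-3, 1)·P⁻¹.
Then Q⁴ = P·diag(81, 1)·P⁻¹ = [[-162, 7], [81, -3]] · [[3, 7], [1, 2]] = [[-479, -1120], [240, 561]].

[[-479, -1120], [240, 561]]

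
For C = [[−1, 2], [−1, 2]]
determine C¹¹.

C² = C (a projection; rank 1, trace 1), so C¹¹ = C.

[[−1, 2], [−1, 2]]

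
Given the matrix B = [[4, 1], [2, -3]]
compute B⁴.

[[326, 29], [58, 123]]

B² = [[18, 1], [2, 11]]
B³ = [[74, 15], [30, -31]]
B⁴ = [[326, 29], [58, 123]]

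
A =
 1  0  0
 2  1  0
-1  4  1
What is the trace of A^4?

A = I + N where N = [[0, 0, 0], [2, 0, 0], [-1, 4, 0]] is strictly lower-triangular, so N^3 = 0.
(I + N)^4 = I + 4·N + 6·N^2 = [[1, 0, 0], [8, 1, 0], [44, 16, 1]].

3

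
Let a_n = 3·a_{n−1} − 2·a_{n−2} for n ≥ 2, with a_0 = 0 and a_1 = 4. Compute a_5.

124

With companion matrix T = [[3, −2], [1, 0]], [a_n, a_{n−1}]ᵀ = T·[a_{n−1}, a_{n−2}]ᵀ, so [a_5, a_4]ᵀ = T⁴·[a_1, a_0]ᵀ.
T⁴ = [[31, −30], [15, −14]], giving [a_5, a_4]ᵀ = [[124], [60]].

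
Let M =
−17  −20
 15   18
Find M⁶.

tr M = 1 and det M = −6, so the characteristic polynomial is λ² − (1)λ + (−6) with roots 3 and −2.
Eigenvectors give P = [[−1, 4], [1, −3]] with P⁻¹ = [[3, 4], [1, 1]], and M = P·diag(3, −2)·P⁻¹.
Then M⁶ = P·diag(729, 64)·P⁻¹ = [[−729, 256], [729, −192]] · [[3, 4], [1, 1]] = [[−1931, −2660], [1995, 2724]].

[[−1931, −2660], [1995, 2724]]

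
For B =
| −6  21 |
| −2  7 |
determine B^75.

B² = B (a projection; rank 1, trace 1), so B^75 = B.

[[−6, 21], [−2, 7]]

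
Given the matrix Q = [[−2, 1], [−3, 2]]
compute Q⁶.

[[1, 0], [0, 1]]

Q² = I (check: tr Q = 0 and det Q = −1), so Q⁶ = I since 6 is even.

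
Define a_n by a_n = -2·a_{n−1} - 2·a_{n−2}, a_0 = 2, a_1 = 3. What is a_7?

With companion matrix A = [[-2, -2], [1, 0]], [a_n, a_{n−1}]ᵀ = A·[a_{n−1}, a_{n−2}]ᵀ, so [a_7, a_6]ᵀ = A^6·[a_1, a_0]ᵀ.
A^6 = [[-8, -16], [8, 8]], giving [a_7, a_6]ᵀ = [[-56], [40]].

-56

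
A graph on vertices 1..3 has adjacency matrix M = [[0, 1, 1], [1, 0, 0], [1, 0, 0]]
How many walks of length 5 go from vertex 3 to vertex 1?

4

The number of length-5 walks from vertex 3 to vertex 1 is entry (3,1) of M⁵, where M is the adjacency matrix.
M² = [[2, 0, 0], [0, 1, 1], [0, 1, 1]]
M³ = [[0, 2, 2], [2, 0, 0], [2, 0, 0]]
M⁴ = [[4, 0, 0], [0, 2, 2], [0, 2, 2]]
M⁵ = [[0, 4, 4], [4, 0, 0], [4, 0, 0]]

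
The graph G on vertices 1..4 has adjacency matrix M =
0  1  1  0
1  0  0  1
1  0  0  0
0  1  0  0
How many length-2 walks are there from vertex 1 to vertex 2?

The number of length-2 walks from vertex 1 to vertex 2 is entry (1,2) of M², where M is the adjacency matrix.
M² = [[2, 0, 0, 1], [0, 2, 1, 0], [0, 1, 1, 0], [1, 0, 0, 1]]

0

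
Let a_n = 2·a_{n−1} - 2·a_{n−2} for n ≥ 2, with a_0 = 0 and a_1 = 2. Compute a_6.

-16

With companion matrix C = [[2, -2], [1, 0]], [a_n, a_{n−1}]ᵀ = C·[a_{n−1}, a_{n−2}]ᵀ, so [a_6, a_5]ᵀ = C⁵·[a_1, a_0]ᵀ.
C⁵ = [[-8, 8], [-4, 0]], giving [a_6, a_5]ᵀ = [[-16], [-8]].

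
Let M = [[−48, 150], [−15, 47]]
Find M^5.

[[−2718, 8250], [−825, 2507]]

tr M = −1 and det M = −6, so the characteristic polynomial is λ² − (−1)λ + (−6) with roots −3 and 2.
Eigenvectors give P = [[10, 3], [3, 1]] with P⁻¹ = [[1, −3], [−3, 10]], and M = P·diag(−3, 2)·P⁻¹.
Then M^5 = P·diag(−243, 32)·P⁻¹ = [[−2430, 96], [−729, 32]] · [[1, −3], [−3, 10]] = [[−2718, 8250], [−825, 2507]].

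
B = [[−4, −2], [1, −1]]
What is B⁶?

[[1394, 1330], [−665, −601]]

tr B = −5 and det B = 6, so the characteristic polynomial is λ² − (−5)λ + (6) with roots −2 and −3.
Eigenvectors give P = [[−1, −2], [1, 1]] with P⁻¹ = [[1, 2], [−1, −1]], and B = P·diag(−2, −3)·P⁻¹.
Then B⁶ = P·diag(64, 729)·P⁻¹ = [[−64, −1458], [64, 729]] · [[1, 2], [−1, −1]] = [[1394, 1330], [−665, −601]].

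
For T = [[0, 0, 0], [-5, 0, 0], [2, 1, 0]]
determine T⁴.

[[0, 0, 0], [0, 0, 0], [0, 0, 0]]

T is strictly triangular, hence nilpotent: T³ = 0, so T⁴ = 0.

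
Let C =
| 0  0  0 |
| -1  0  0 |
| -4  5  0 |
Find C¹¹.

C is strictly triangular, hence nilpotent: C³ = 0, so C¹¹ = 0.

[[0, 0, 0], [0, 0, 0], [0, 0, 0]]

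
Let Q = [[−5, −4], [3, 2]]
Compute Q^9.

[[−2045, −2044], [1533, 1532]]

tr Q = −3 and det Q = 2, so the characteristic polynomial is λ² − (−3)λ + (2) with roots −1 and −2.
Eigenvectors give P = [[−1, 4], [1, −3]] with P⁻¹ = [[3, 4], [1, 1]], and Q = P·diag(−1, −2)·P⁻¹.
Then Q^9 = P·diag(−1, −512)·P⁻¹ = [[1, −2048], [−1, 1536]] · [[3, 4], [1, 1]] = [[−2045, −2044], [1533, 1532]].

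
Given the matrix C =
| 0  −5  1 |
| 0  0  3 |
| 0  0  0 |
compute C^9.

[[0, 0, 0], [0, 0, 0], [0, 0, 0]]

C is strictly triangular, hence nilpotent: C^3 = 0, so C^9 = 0.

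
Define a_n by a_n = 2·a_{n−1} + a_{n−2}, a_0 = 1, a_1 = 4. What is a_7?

746

With companion matrix T = [[2, 1], [1, 0]], [a_n, a_{n−1}]ᵀ = T·[a_{n−1}, a_{n−2}]ᵀ, so [a_7, a_6]ᵀ = T⁶·[a_1, a_0]ᵀ.
T⁶ = [[169, 70], [70, 29]], giving [a_7, a_6]ᵀ = [[746], [309]].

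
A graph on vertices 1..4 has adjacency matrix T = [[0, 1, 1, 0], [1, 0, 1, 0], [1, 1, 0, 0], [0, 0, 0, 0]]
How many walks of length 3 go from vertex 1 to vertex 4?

The number of length-3 walks from vertex 1 to vertex 4 is entry (1,4) of T³, where T is the adjacency matrix.
T² = [[2, 1, 1, 0], [1, 2, 1, 0], [1, 1, 2, 0], [0, 0, 0, 0]]
T³ = [[2, 3, 3, 0], [3, 2, 3, 0], [3, 3, 2, 0], [0, 0, 0, 0]]

0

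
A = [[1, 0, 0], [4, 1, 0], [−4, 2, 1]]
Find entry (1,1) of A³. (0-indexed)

1

A = I + N where N = [[0, 0, 0], [4, 0, 0], [−4, 2, 0]] is strictly lower-triangular, so N³ = 0.
(I + N)³ = I + 3·N + 3·N² = [[1, 0, 0], [12, 1, 0], [12, 6, 1]].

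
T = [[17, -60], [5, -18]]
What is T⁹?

[[61097, -242340], [20195, -80268]]

tr T = -1 and det T = -6, so the characteristic polynomial is λ² − (-1)λ + (-6) with roots 2 and -3.
Eigenvectors give P = [[-4, 3], [-1, 1]] with P⁻¹ = [[-1, 3], [-1, 4]], and T = P·diag(2, -3)·P⁻¹.
Then T⁹ = P·diag(512, -19683)·P⁻¹ = [[-2048, -59049], [-512, -19683]] · [[-1, 3], [-1, 4]] = [[61097, -242340], [20195, -80268]].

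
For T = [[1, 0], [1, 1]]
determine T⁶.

T = I + N where N = [[0, 0], [1, 0]] is strictly lower-triangular, so N² = 0.
(I + N)⁶ = I + 6·N = [[1, 0], [6, 1]].

[[1, 0], [6, 1]]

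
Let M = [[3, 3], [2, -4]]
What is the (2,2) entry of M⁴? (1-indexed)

M² = [[15, -3], [-2, 22]]
M³ = [[39, 57], [38, -94]]
M⁴ = [[231, -111], [-74, 490]]

490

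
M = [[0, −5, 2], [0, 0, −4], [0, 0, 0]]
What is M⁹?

[[0, 0, 0], [0, 0, 0], [0, 0, 0]]

M is strictly triangular, hence nilpotent: M³ = 0, so M⁹ = 0.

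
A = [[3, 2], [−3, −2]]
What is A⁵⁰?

[[3, 2], [−3, −2]]

A² = A (a projection; rank 1, trace 1), so A⁵⁰ = A.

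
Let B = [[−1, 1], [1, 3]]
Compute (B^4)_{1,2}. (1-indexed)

B^2 = [[2, 2], [2, 10]]
B^3 = [[0, 8], [8, 32]]
B^4 = [[8, 24], [24, 104]]

24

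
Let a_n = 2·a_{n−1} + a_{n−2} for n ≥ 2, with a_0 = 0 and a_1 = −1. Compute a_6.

−70

With companion matrix Q = [[2, 1], [1, 0]], [a_n, a_{n−1}]ᵀ = Q·[a_{n−1}, a_{n−2}]ᵀ, so [a_6, a_5]ᵀ = Q⁵·[a_1, a_0]ᵀ.
Q⁵ = [[70, 29], [29, 12]], giving [a_6, a_5]ᵀ = [[−70], [−29]].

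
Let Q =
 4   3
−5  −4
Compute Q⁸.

[[1, 0], [0, 1]]

Q² = I (check: tr Q = 0 and det Q = −1), so Q⁸ = I since 8 is even.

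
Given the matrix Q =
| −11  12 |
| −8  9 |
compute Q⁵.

[[−731, 732], [−488, 489]]

tr Q = −2 and det Q = −3, so the characteristic polynomial is λ² − (−2)λ + (−3) with roots 1 and −3.
Eigenvectors give P = [[1, 3], [1, 2]] with P⁻¹ = [[−2, 3], [1, −1]], and Q = P·diag(1, −3)·P⁻¹.
Then Q⁵ = P·diag(1, −243)·P⁻¹ = [[1, −729], [1, −486]] · [[−2, 3], [1, −1]] = [[−731, 732], [−488, 489]].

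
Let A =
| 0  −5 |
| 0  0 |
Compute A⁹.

[[0, 0], [0, 0]]

A is strictly triangular, hence nilpotent: A² = 0, so A⁹ = 0.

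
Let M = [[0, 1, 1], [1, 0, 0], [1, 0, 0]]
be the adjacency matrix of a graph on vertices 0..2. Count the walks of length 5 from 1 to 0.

4

The number of length-5 walks from vertex 1 to vertex 0 is entry (1,0) of M^5, where M is the adjacency matrix.
M^2 = [[2, 0, 0], [0, 1, 1], [0, 1, 1]]
M^3 = [[0, 2, 2], [2, 0, 0], [2, 0, 0]]
M^4 = [[4, 0, 0], [0, 2, 2], [0, 2, 2]]
M^5 = [[0, 4, 4], [4, 0, 0], [4, 0, 0]]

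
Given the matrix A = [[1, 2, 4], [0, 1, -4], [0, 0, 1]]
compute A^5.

[[1, 10, -60], [0, 1, -20], [0, 0, 1]]

A = I + N where N = [[0, 2, 4], [0, 0, -4], [0, 0, 0]] is strictly upper-triangular, so N^3 = 0.
(I + N)^5 = I + 5·N + 10·N^2 = [[1, 10, -60], [0, 1, -20], [0, 0, 1]].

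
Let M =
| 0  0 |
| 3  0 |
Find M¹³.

M is strictly triangular, hence nilpotent: M² = 0, so M¹³ = 0.

[[0, 0], [0, 0]]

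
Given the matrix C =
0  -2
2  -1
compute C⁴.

C² = [[-4, 2], [-2, -3]]
C³ = [[4, 6], [-6, 7]]
C⁴ = [[12, -14], [14, 5]]

[[12, -14], [14, 5]]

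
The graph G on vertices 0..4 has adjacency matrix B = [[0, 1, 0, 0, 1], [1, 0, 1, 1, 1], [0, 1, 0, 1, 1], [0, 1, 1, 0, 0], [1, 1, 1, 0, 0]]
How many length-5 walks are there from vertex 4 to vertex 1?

58

The number of length-5 walks from vertex 4 to vertex 1 is entry (4,1) of B^5, where B is the adjacency matrix.
B^2 = [[2, 1, 2, 1, 1], [1, 4, 2, 1, 2], [2, 2, 3, 1, 1], [1, 1, 1, 2, 2], [1, 2, 1, 2, 3]]
B^3 = [[2, 6, 3, 3, 5], [6, 6, 7, 6, 7], [3, 7, 4, 5, 7], [3, 6, 5, 2, 3], [5, 7, 7, 3, 4]]
B^4 = [[11, 13, 14, 9, 11], [13, 26, 19, 13, 19], [14, 19, 19, 11, 14], [9, 13, 11, 11, 14], [11, 19, 14, 14, 19]]
B^5 = [[24, 45, 33, 27, 38], [45, 64, 58, 45, 58], [33, 58, 44, 38, 52], [27, 45, 38, 24, 33], [38, 58, 52, 33, 44]]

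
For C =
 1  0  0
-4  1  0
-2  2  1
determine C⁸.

C = I + N where N = [[0, 0, 0], [-4, 0, 0], [-2, 2, 0]] is strictly lower-triangular, so N³ = 0.
(I + N)⁸ = I + 8·N + 28·N² = [[1, 0, 0], [-32, 1, 0], [-240, 16, 1]].

[[1, 0, 0], [-32, 1, 0], [-240, 16, 1]]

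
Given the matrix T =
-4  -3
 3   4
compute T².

[[7, 0], [0, 7]]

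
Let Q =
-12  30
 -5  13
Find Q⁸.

[[-12354, 37830], [-6305, 19171]]

tr Q = 1 and det Q = -6, so the characteristic polynomial is λ² − (1)λ + (-6) with roots -2 and 3.
Eigenvectors give P = [[3, 2], [1, 1]] with P⁻¹ = [[1, -2], [-1, 3]], and Q = P·diag(-2, 3)·P⁻¹.
Then Q⁸ = P·diag(256, 6561)·P⁻¹ = [[768, 13122], [256, 6561]] · [[1, -2], [-1, 3]] = [[-12354, 37830], [-6305, 19171]].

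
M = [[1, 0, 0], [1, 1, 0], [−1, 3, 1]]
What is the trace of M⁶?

3

M = I + N where N = [[0, 0, 0], [1, 0, 0], [−1, 3, 0]] is strictly lower-triangular, so N³ = 0.
(I + N)⁶ = I + 6·N + 15·N² = [[1, 0, 0], [6, 1, 0], [39, 18, 1]].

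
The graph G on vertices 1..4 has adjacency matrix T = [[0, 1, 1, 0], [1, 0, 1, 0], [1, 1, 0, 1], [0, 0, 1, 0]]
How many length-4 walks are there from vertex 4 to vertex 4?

The number of length-4 walks from vertex 4 to vertex 4 is entry (4,4) of T⁴, where T is the adjacency matrix.
T² = [[2, 1, 1, 1], [1, 2, 1, 1], [1, 1, 3, 0], [1, 1, 0, 1]]
T³ = [[2, 3, 4, 1], [3, 2, 4, 1], [4, 4, 2, 3], [1, 1, 3, 0]]
T⁴ = [[7, 6, 6, 4], [6, 7, 6, 4], [6, 6, 11, 2], [4, 4, 2, 3]]

3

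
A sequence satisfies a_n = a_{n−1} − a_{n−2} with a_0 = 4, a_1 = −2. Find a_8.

With companion matrix T = [[1, −1], [1, 0]], [a_n, a_{n−1}]ᵀ = T·[a_{n−1}, a_{n−2}]ᵀ, so [a_8, a_7]ᵀ = T^7·[a_1, a_0]ᵀ.
T^7 = [[1, −1], [1, 0]], giving [a_8, a_7]ᵀ = [[−6], [−2]].

−6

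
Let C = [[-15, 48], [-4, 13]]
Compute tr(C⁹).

-19682

tr C = -2 and det C = -3, so the characteristic polynomial is λ² − (-2)λ + (-3) with roots -3 and 1.
Eigenvectors give P = [[-4, -3], [-1, -1]] with P⁻¹ = [[-1, 3], [1, -4]], and C = P·diag(-3, 1)·P⁻¹.
Then C⁹ = P·diag(-19683, 1)·P⁻¹ = [[78732, -3], [19683, -1]] · [[-1, 3], [1, -4]] = [[-78735, 236208], [-19684, 59053]].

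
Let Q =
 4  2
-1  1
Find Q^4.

[[146, 130], [-65, -49]]

tr Q = 5 and det Q = 6, so the characteristic polynomial is λ² − (5)λ + (6) with roots 2 and 3.
Eigenvectors give P = [[-1, -2], [1, 1]] with P⁻¹ = [[1, 2], [-1, -1]], and Q = P·diag(2, 3)·P⁻¹.
Then Q^4 = P·diag(16, 81)·P⁻¹ = [[-16, -162], [16, 81]] · [[1, 2], [-1, -1]] = [[146, 130], [-65, -49]].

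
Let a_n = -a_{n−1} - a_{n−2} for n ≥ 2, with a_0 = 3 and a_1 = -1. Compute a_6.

With companion matrix C = [[-1, -1], [1, 0]], [a_n, a_{n−1}]ᵀ = C·[a_{n−1}, a_{n−2}]ᵀ, so [a_6, a_5]ᵀ = C⁵·[a_1, a_0]ᵀ.
C⁵ = [[0, 1], [-1, -1]], giving [a_6, a_5]ᵀ = [[3], [-2]].

3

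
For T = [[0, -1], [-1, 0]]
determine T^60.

[[1, 0], [0, 1]]

T² = I (check: tr T = 0 and det T = -1), so T^60 = I since 60 is even.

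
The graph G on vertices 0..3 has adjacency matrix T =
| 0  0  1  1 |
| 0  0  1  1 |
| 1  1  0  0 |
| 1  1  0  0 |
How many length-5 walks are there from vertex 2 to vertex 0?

The number of length-5 walks from vertex 2 to vertex 0 is entry (2,0) of T^5, where T is the adjacency matrix.
T^2 = [[2, 2, 0, 0], [2, 2, 0, 0], [0, 0, 2, 2], [0, 0, 2, 2]]
T^3 = [[0, 0, 4, 4], [0, 0, 4, 4], [4, 4, 0, 0], [4, 4, 0, 0]]
T^4 = [[8, 8, 0, 0], [8, 8, 0, 0], [0, 0, 8, 8], [0, 0, 8, 8]]
T^5 = [[0, 0, 16, 16], [0, 0, 16, 16], [16, 16, 0, 0], [16, 16, 0, 0]]

16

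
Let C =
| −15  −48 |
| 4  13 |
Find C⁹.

tr C = −2 and det C = −3, so the characteristic polynomial is λ² − (−2)λ + (−3) with roots 1 and −3.
Eigenvectors give P = [[−3, 4], [1, −1]] with P⁻¹ = [[1, 4], [1, 3]], and C = P·diag(1, −3)·P⁻¹.
Then C⁹ = P·diag(1, −19683)·P⁻¹ = [[−3, −78732], [1, 19683]] · [[1, 4], [1, 3]] = [[−78735, −236208], [19684, 59053]].

[[−78735, −236208], [19684, 59053]]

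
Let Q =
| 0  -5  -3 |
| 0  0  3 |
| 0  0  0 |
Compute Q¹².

[[0, 0, 0], [0, 0, 0], [0, 0, 0]]

Q is strictly triangular, hence nilpotent: Q³ = 0, so Q¹² = 0.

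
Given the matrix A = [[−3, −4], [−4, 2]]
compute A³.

[[−91, −92], [−92, 24]]

A² = [[25, 4], [4, 20]]
A³ = [[−91, −92], [−92, 24]]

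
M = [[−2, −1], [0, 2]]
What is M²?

[[4, 0], [0, 4]]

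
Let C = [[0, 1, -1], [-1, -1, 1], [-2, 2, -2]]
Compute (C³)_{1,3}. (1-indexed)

-10

C² = [[1, -3, 3], [-1, 2, -2], [2, -8, 8]]
C³ = [[-3, 10, -10], [2, -7, 7], [-8, 26, -26]]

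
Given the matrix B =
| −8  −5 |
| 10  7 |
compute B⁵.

[[−518, −275], [550, 307]]

tr B = −1 and det B = −6, so the characteristic polynomial is λ² − (−1)λ + (−6) with roots −3 and 2.
Eigenvectors give P = [[−1, −1], [1, 2]] with P⁻¹ = [[−2, −1], [1, 1]], and B = P·diag(−3, 2)·P⁻¹.
Then B⁵ = P·diag(−243, 32)·P⁻¹ = [[243, −32], [−243, 64]] · [[−2, −1], [1, 1]] = [[−518, −275], [550, 307]].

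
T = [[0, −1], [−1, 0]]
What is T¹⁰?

[[1, 0], [0, 1]]

T² = I (check: tr T = 0 and det T = −1), so T¹⁰ = I since 10 is even.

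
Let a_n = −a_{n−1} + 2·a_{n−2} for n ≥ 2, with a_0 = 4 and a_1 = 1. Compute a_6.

With companion matrix B = [[−1, 2], [1, 0]], [a_n, a_{n−1}]ᵀ = B·[a_{n−1}, a_{n−2}]ᵀ, so [a_6, a_5]ᵀ = B^5·[a_1, a_0]ᵀ.
B^5 = [[−21, 22], [11, −10]], giving [a_6, a_5]ᵀ = [[67], [−29]].

67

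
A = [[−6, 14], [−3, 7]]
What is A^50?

[[−6, 14], [−3, 7]]

A² = A (a projection; rank 1, trace 1), so A^50 = A.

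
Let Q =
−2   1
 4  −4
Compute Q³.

Q² = [[8, −6], [−24, 20]]
Q³ = [[−40, 32], [128, −104]]

[[−40, 32], [128, −104]]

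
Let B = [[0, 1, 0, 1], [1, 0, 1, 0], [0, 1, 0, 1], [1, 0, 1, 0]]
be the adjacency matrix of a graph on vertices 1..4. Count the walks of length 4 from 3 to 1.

8

The number of length-4 walks from vertex 3 to vertex 1 is entry (3,1) of B⁴, where B is the adjacency matrix.
B² = [[2, 0, 2, 0], [0, 2, 0, 2], [2, 0, 2, 0], [0, 2, 0, 2]]
B³ = [[0, 4, 0, 4], [4, 0, 4, 0], [0, 4, 0, 4], [4, 0, 4, 0]]
B⁴ = [[8, 0, 8, 0], [0, 8, 0, 8], [8, 0, 8, 0], [0, 8, 0, 8]]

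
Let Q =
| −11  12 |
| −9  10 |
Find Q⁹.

tr Q = −1 and det Q = −2, so the characteristic polynomial is λ² − (−1)λ + (−2) with roots −2 and 1.
Eigenvectors give P = [[4, 1], [3, 1]] with P⁻¹ = [[1, −1], [−3, 4]], and Q = P·diag(−2, 1)·P⁻¹.
Then Q⁹ = P·diag(−512, 1)·P⁻¹ = [[−2048, 1], [−1536, 1]] · [[1, −1], [−3, 4]] = [[−2051, 2052], [−1539, 1540]].

[[−2051, 2052], [−1539, 1540]]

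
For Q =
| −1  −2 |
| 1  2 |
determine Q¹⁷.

[[−1, −2], [1, 2]]

Q² = Q (a projection; rank 1, trace 1), so Q¹⁷ = Q.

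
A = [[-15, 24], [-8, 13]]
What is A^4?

tr A = -2 and det A = -3, so the characteristic polynomial is λ² − (-2)λ + (-3) with roots 1 and -3.
Eigenvectors give P = [[-3, 2], [-2, 1]] with P⁻¹ = [[1, -2], [2, -3]], and A = P·diag(1, -3)·P⁻¹.
Then A^4 = P·diag(1, 81)·P⁻¹ = [[-3, 162], [-2, 81]] · [[1, -2], [2, -3]] = [[321, -480], [160, -239]].

[[321, -480], [160, -239]]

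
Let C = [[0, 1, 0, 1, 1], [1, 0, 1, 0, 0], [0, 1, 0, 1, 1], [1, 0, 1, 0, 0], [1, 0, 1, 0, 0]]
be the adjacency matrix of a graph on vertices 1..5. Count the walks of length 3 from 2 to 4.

The number of length-3 walks from vertex 2 to vertex 4 is entry (2,4) of C³, where C is the adjacency matrix.
C² = [[3, 0, 3, 0, 0], [0, 2, 0, 2, 2], [3, 0, 3, 0, 0], [0, 2, 0, 2, 2], [0, 2, 0, 2, 2]]
C³ = [[0, 6, 0, 6, 6], [6, 0, 6, 0, 0], [0, 6, 0, 6, 6], [6, 0, 6, 0, 0], [6, 0, 6, 0, 0]]

0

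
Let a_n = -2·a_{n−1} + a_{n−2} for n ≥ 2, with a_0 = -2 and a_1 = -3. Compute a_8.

886

With companion matrix Q = [[-2, 1], [1, 0]], [a_n, a_{n−1}]ᵀ = Q·[a_{n−1}, a_{n−2}]ᵀ, so [a_8, a_7]ᵀ = Q⁷·[a_1, a_0]ᵀ.
Q⁷ = [[-408, 169], [169, -70]], giving [a_8, a_7]ᵀ = [[886], [-367]].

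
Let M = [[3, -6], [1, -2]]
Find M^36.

M² = M (a projection; rank 1, trace 1), so M^36 = M.

[[3, -6], [1, -2]]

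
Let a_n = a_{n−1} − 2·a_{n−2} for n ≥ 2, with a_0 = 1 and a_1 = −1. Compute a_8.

With companion matrix B = [[1, −2], [1, 0]], [a_n, a_{n−1}]ᵀ = B·[a_{n−1}, a_{n−2}]ᵀ, so [a_8, a_7]ᵀ = B⁷·[a_1, a_0]ᵀ.
B⁷ = [[−3, −14], [7, −10]], giving [a_8, a_7]ᵀ = [[−11], [−17]].

−11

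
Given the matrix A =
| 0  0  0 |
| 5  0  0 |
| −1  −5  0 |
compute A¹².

A is strictly triangular, hence nilpotent: A³ = 0, so A¹² = 0.

[[0, 0, 0], [0, 0, 0], [0, 0, 0]]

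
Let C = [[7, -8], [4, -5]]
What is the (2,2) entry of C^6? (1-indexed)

-727

tr C = 2 and det C = -3, so the characteristic polynomial is λ² − (2)λ + (-3) with roots 3 and -1.
Eigenvectors give P = [[-2, 1], [-1, 1]] with P⁻¹ = [[-1, 1], [-1, 2]], and C = P·diag(3, -1)·P⁻¹.
Then C^6 = P·diag(729, 1)·P⁻¹ = [[-1458, 1], [-729, 1]] · [[-1, 1], [-1, 2]] = [[1457, -1456], [728, -727]].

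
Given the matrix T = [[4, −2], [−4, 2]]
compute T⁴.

[[864, −432], [−864, 432]]

T² = [[24, −12], [−24, 12]]
T³ = [[144, −72], [−144, 72]]
T⁴ = [[864, −432], [−864, 432]]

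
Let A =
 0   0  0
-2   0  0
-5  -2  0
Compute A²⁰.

A is strictly triangular, hence nilpotent: A³ = 0, so A²⁰ = 0.

[[0, 0, 0], [0, 0, 0], [0, 0, 0]]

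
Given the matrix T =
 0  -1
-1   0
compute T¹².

T² = I (check: tr T = 0 and det T = -1), so T¹² = I since 12 is even.

[[1, 0], [0, 1]]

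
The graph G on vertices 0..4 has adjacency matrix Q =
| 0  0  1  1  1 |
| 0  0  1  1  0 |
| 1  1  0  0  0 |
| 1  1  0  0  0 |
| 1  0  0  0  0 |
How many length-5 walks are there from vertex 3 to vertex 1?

18

The number of length-5 walks from vertex 3 to vertex 1 is entry (3,1) of Q^5, where Q is the adjacency matrix.
Q^2 = [[3, 2, 0, 0, 0], [2, 2, 0, 0, 0], [0, 0, 2, 2, 1], [0, 0, 2, 2, 1], [0, 0, 1, 1, 1]]
Q^3 = [[0, 0, 5, 5, 3], [0, 0, 4, 4, 2], [5, 4, 0, 0, 0], [5, 4, 0, 0, 0], [3, 2, 0, 0, 0]]
Q^4 = [[13, 10, 0, 0, 0], [10, 8, 0, 0, 0], [0, 0, 9, 9, 5], [0, 0, 9, 9, 5], [0, 0, 5, 5, 3]]
Q^5 = [[0, 0, 23, 23, 13], [0, 0, 18, 18, 10], [23, 18, 0, 0, 0], [23, 18, 0, 0, 0], [13, 10, 0, 0, 0]]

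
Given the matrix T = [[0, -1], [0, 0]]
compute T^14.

T is strictly triangular, hence nilpotent: T^2 = 0, so T^14 = 0.

[[0, 0], [0, 0]]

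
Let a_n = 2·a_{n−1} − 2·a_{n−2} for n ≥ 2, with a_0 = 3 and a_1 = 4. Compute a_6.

With companion matrix B = [[2, −2], [1, 0]], [a_n, a_{n−1}]ᵀ = B·[a_{n−1}, a_{n−2}]ᵀ, so [a_6, a_5]ᵀ = B^5·[a_1, a_0]ᵀ.
B^5 = [[−8, 8], [−4, 0]], giving [a_6, a_5]ᵀ = [[−8], [−16]].

−8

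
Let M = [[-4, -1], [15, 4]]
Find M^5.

M² = I (check: tr M = 0 and det M = -1), so M^5 = M since 5 is odd.

[[-4, -1], [15, 4]]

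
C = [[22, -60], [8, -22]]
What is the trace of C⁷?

0

tr C = 0 and det C = -4, so the characteristic polynomial is λ² − (0)λ + (-4) with roots -2 and 2.
Eigenvectors give P = [[-5, 3], [-2, 1]] with P⁻¹ = [[1, -3], [2, -5]], and C = P·diag(-2, 2)·P⁻¹.
Then C⁷ = P·diag(-128, 128)·P⁻¹ = [[640, 384], [256, 128]] · [[1, -3], [2, -5]] = [[1408, -3840], [512, -1408]].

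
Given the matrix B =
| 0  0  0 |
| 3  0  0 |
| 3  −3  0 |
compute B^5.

B is strictly triangular, hence nilpotent: B^3 = 0, so B^5 = 0.

[[0, 0, 0], [0, 0, 0], [0, 0, 0]]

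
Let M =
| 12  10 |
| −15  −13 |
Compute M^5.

tr M = −1 and det M = −6, so the characteristic polynomial is λ² − (−1)λ + (−6) with roots 2 and −3.
Eigenvectors give P = [[−1, −2], [1, 3]] with P⁻¹ = [[−3, −2], [1, 1]], and M = P·diag(2, −3)·P⁻¹.
Then M^5 = P·diag(32, −243)·P⁻¹ = [[−32, 486], [32, −729]] · [[−3, −2], [1, 1]] = [[582, 550], [−825, −793]].

[[582, 550], [−825, −793]]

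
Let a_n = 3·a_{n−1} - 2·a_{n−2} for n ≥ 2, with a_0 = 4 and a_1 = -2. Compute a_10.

-6134

With companion matrix Q = [[3, -2], [1, 0]], [a_n, a_{n−1}]ᵀ = Q·[a_{n−1}, a_{n−2}]ᵀ, so [a_10, a_9]ᵀ = Q⁹·[a_1, a_0]ᵀ.
Q⁹ = [[1023, -1022], [511, -510]], giving [a_10, a_9]ᵀ = [[-6134], [-3062]].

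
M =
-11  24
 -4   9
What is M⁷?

[[-6563, 13128], [-2188, 4377]]

tr M = -2 and det M = -3, so the characteristic polynomial is λ² − (-2)λ + (-3) with roots -3 and 1.
Eigenvectors give P = [[3, 2], [1, 1]] with P⁻¹ = [[1, -2], [-1, 3]], and M = P·diag(-3, 1)·P⁻¹.
Then M⁷ = P·diag(-2187, 1)·P⁻¹ = [[-6561, 2], [-2187, 1]] · [[1, -2], [-1, 3]] = [[-6563, 13128], [-2188, 4377]].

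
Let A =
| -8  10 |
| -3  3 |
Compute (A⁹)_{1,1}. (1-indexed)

tr A = -5 and det A = 6, so the characteristic polynomial is λ² − (-5)λ + (6) with roots -3 and -2.
Eigenvectors give P = [[2, 5], [1, 3]] with P⁻¹ = [[3, -5], [-1, 2]], and A = P·diag(-3, -2)·P⁻¹.
Then A⁹ = P·diag(-19683, -512)·P⁻¹ = [[-39366, -2560], [-19683, -1536]] · [[3, -5], [-1, 2]] = [[-115538, 191710], [-57513, 95343]].

-115538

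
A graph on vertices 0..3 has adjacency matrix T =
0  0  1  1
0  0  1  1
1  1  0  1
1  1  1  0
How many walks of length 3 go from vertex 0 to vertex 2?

The number of length-3 walks from vertex 0 to vertex 2 is entry (0,2) of T^3, where T is the adjacency matrix.
T^2 = [[2, 2, 1, 1], [2, 2, 1, 1], [1, 1, 3, 2], [1, 1, 2, 3]]
T^3 = [[2, 2, 5, 5], [2, 2, 5, 5], [5, 5, 4, 5], [5, 5, 5, 4]]

5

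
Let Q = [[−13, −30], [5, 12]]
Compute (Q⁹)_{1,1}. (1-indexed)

−60073

tr Q = −1 and det Q = −6, so the characteristic polynomial is λ² − (−1)λ + (−6) with roots 2 and −3.
Eigenvectors give P = [[−2, 3], [1, −1]] with P⁻¹ = [[1, 3], [1, 2]], and Q = P·diag(2, −3)·P⁻¹.
Then Q⁹ = P·diag(512, −19683)·P⁻¹ = [[−1024, −59049], [512, 19683]] · [[1, 3], [1, 2]] = [[−60073, −121170], [20195, 40902]].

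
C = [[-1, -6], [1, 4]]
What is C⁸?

tr C = 3 and det C = 2, so the characteristic polynomial is λ² − (3)λ + (2) with roots 2 and 1.
Eigenvectors give P = [[-2, 3], [1, -1]] with P⁻¹ = [[1, 3], [1, 2]], and C = P·diag(2, 1)·P⁻¹.
Then C⁸ = P·diag(256, 1)·P⁻¹ = [[-512, 3], [256, -1]] · [[1, 3], [1, 2]] = [[-509, -1530], [255, 766]].

[[-509, -1530], [255, 766]]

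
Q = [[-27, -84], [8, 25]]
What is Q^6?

[[5097, 15288], [-1456, -4367]]

tr Q = -2 and det Q = -3, so the characteristic polynomial is λ² − (-2)λ + (-3) with roots 1 and -3.
Eigenvectors give P = [[3, 7], [-1, -2]] with P⁻¹ = [[-2, -7], [1, 3]], and Q = P·diag(1, -3)·P⁻¹.
Then Q^6 = P·diag(1, 729)·P⁻¹ = [[3, 5103], [-1, -1458]] · [[-2, -7], [1, 3]] = [[5097, 15288], [-1456, -4367]].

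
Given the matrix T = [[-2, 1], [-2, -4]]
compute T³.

[[8, 26], [-52, -44]]

T² = [[2, -6], [12, 14]]
T³ = [[8, 26], [-52, -44]]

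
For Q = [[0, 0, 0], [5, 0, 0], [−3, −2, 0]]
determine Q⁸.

[[0, 0, 0], [0, 0, 0], [0, 0, 0]]

Q is strictly triangular, hence nilpotent: Q³ = 0, so Q⁸ = 0.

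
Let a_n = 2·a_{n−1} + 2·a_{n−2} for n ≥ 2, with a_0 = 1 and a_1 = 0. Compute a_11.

With companion matrix Q = [[2, 2], [1, 0]], [a_n, a_{n−1}]ᵀ = Q·[a_{n−1}, a_{n−2}]ᵀ, so [a_11, a_10]ᵀ = Q¹⁰·[a_1, a_0]ᵀ.
Q¹⁰ = [[18272, 13376], [6688, 4896]], giving [a_11, a_10]ᵀ = [[13376], [4896]].

13376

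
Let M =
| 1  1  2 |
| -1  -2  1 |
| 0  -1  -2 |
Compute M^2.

[[0, -3, -1], [1, 2, -6], [1, 4, 3]]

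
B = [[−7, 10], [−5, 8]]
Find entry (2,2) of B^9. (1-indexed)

39878

tr B = 1 and det B = −6, so the characteristic polynomial is λ² − (1)λ + (−6) with roots −2 and 3.
Eigenvectors give P = [[2, 1], [1, 1]] with P⁻¹ = [[1, −1], [−1, 2]], and B = P·diag(−2, 3)·P⁻¹.
Then B^9 = P·diag(−512, 19683)·P⁻¹ = [[−1024, 19683], [−512, 19683]] · [[1, −1], [−1, 2]] = [[−20707, 40390], [−20195, 39878]].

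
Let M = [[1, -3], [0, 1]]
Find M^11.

[[1, -33], [0, 1]]

M = I + N where N = [[0, -3], [0, 0]] is strictly upper-triangular, so N^2 = 0.
(I + N)^11 = I + 11·N = [[1, -33], [0, 1]].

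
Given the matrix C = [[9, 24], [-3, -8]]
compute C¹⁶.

[[9, 24], [-3, -8]]

C² = C (a projection; rank 1, trace 1), so C¹⁶ = C.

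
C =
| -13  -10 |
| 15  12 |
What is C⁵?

tr C = -1 and det C = -6, so the characteristic polynomial is λ² − (-1)λ + (-6) with roots -3 and 2.
Eigenvectors give P = [[-1, 2], [1, -3]] with P⁻¹ = [[-3, -2], [-1, -1]], and C = P·diag(-3, 2)·P⁻¹.
Then C⁵ = P·diag(-243, 32)·P⁻¹ = [[243, 64], [-243, -96]] · [[-3, -2], [-1, -1]] = [[-793, -550], [825, 582]].

[[-793, -550], [825, 582]]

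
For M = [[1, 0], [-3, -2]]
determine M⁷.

[[1, 0], [-129, -128]]

tr M = -1 and det M = -2, so the characteristic polynomial is λ² − (-1)λ + (-2) with roots 1 and -2.
Eigenvectors give P = [[-1, 0], [1, 1]] with P⁻¹ = [[-1, 0], [1, 1]], and M = P·diag(1, -2)·P⁻¹.
Then M⁷ = P·diag(1, -128)·P⁻¹ = [[-1, 0], [1, -128]] · [[-1, 0], [1, 1]] = [[1, 0], [-129, -128]].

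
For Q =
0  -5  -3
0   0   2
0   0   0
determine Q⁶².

[[0, 0, 0], [0, 0, 0], [0, 0, 0]]

Q is strictly triangular, hence nilpotent: Q³ = 0, so Q⁶² = 0.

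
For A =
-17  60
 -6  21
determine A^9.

tr A = 4 and det A = 3, so the characteristic polynomial is λ² − (4)λ + (3) with roots 1 and 3.
Eigenvectors give P = [[10, -3], [3, -1]] with P⁻¹ = [[1, -3], [3, -10]], and A = P·diag(1, 3)·P⁻¹.
Then A^9 = P·diag(1, 19683)·P⁻¹ = [[10, -59049], [3, -19683]] · [[1, -3], [3, -10]] = [[-177137, 590460], [-59046, 196821]].

[[-177137, 590460], [-59046, 196821]]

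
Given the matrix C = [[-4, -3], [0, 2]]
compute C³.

C² = [[16, 6], [0, 4]]
C³ = [[-64, -36], [0, 8]]

[[-64, -36], [0, 8]]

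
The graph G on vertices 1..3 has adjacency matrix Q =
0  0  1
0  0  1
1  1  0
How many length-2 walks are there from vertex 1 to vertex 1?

1

The number of length-2 walks from vertex 1 to vertex 1 is entry (1,1) of Q², where Q is the adjacency matrix.
Q² = [[1, 1, 0], [1, 1, 0], [0, 0, 2]]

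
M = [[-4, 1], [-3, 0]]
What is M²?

[[13, -4], [12, -3]]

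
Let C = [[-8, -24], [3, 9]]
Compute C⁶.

[[-8, -24], [3, 9]]

C² = C (a projection; rank 1, trace 1), so C⁶ = C.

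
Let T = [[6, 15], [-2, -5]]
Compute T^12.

T² = T (a projection; rank 1, trace 1), so T^12 = T.

[[6, 15], [-2, -5]]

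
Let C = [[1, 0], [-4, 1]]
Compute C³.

C = I + N where N = [[0, 0], [-4, 0]] is strictly lower-triangular, so N² = 0.
(I + N)³ = I + 3·N = [[1, 0], [-12, 1]].

[[1, 0], [-12, 1]]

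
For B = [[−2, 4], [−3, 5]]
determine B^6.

[[−188, 252], [−189, 253]]

tr B = 3 and det B = 2, so the characteristic polynomial is λ² − (3)λ + (2) with roots 2 and 1.
Eigenvectors give P = [[1, 4], [1, 3]] with P⁻¹ = [[−3, 4], [1, −1]], and B = P·diag(2, 1)·P⁻¹.
Then B^6 = P·diag(64, 1)·P⁻¹ = [[64, 4], [64, 3]] · [[−3, 4], [1, −1]] = [[−188, 252], [−189, 253]].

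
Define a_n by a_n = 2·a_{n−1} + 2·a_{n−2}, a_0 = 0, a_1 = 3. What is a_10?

With companion matrix T = [[2, 2], [1, 0]], [a_n, a_{n−1}]ᵀ = T·[a_{n−1}, a_{n−2}]ᵀ, so [a_10, a_9]ᵀ = T⁹·[a_1, a_0]ᵀ.
T⁹ = [[6688, 4896], [2448, 1792]], giving [a_10, a_9]ᵀ = [[20064], [7344]].

20064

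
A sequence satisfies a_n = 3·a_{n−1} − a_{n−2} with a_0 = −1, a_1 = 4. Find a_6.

With companion matrix M = [[3, −1], [1, 0]], [a_n, a_{n−1}]ᵀ = M·[a_{n−1}, a_{n−2}]ᵀ, so [a_6, a_5]ᵀ = M⁵·[a_1, a_0]ᵀ.
M⁵ = [[144, −55], [55, −21]], giving [a_6, a_5]ᵀ = [[631], [241]].

631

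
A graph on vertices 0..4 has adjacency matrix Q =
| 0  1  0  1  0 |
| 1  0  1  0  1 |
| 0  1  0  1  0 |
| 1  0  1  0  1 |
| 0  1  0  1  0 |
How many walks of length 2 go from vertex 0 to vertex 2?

The number of length-2 walks from vertex 0 to vertex 2 is entry (0,2) of Q², where Q is the adjacency matrix.
Q² = [[2, 0, 2, 0, 2], [0, 3, 0, 3, 0], [2, 0, 2, 0, 2], [0, 3, 0, 3, 0], [2, 0, 2, 0, 2]]

2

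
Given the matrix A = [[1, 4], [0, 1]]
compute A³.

[[1, 12], [0, 1]]

A = I + N where N = [[0, 4], [0, 0]] is strictly upper-triangular, so N² = 0.
(I + N)³ = I + 3·N = [[1, 12], [0, 1]].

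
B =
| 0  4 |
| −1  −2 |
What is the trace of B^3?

B^2 = [[−4, −8], [2, 0]]
B^3 = [[8, 0], [0, 8]]

16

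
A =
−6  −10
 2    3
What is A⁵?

[[−156, −310], [62, 123]]

tr A = −3 and det A = 2, so the characteristic polynomial is λ² − (−3)λ + (2) with roots −2 and −1.
Eigenvectors give P = [[5, −2], [−2, 1]] with P⁻¹ = [[1, 2], [2, 5]], and A = P·diag(−2, −1)·P⁻¹.
Then A⁵ = P·diag(−32, −1)·P⁻¹ = [[−160, 2], [64, −1]] · [[1, 2], [2, 5]] = [[−156, −310], [62, 123]].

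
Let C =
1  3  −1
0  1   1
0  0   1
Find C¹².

[[1, 36, 186], [0, 1, 12], [0, 0, 1]]

C = I + N where N = [[0, 3, −1], [0, 0, 1], [0, 0, 0]] is strictly upper-triangular, so N³ = 0.
(I + N)¹² = I + 12·N + 66·N² = [[1, 36, 186], [0, 1, 12], [0, 0, 1]].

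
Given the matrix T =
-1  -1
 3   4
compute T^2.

[[-2, -3], [9, 13]]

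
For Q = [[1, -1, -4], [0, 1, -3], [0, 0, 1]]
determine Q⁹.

Q = I + N where N = [[0, -1, -4], [0, 0, -3], [0, 0, 0]] is strictly upper-triangular, so N³ = 0.
(I + N)⁹ = I + 9·N + 36·N² = [[1, -9, 72], [0, 1, -27], [0, 0, 1]].

[[1, -9, 72], [0, 1, -27], [0, 0, 1]]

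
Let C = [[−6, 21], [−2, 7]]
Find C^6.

[[−6, 21], [−2, 7]]

C² = C (a projection; rank 1, trace 1), so C^6 = C.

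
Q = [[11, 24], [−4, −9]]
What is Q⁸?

tr Q = 2 and det Q = −3, so the characteristic polynomial is λ² − (2)λ + (−3) with roots −1 and 3.
Eigenvectors give P = [[−2, −3], [1, 1]] with P⁻¹ = [[1, 3], [−1, −2]], and Q = P·diag(−1, 3)·P⁻¹.
Then Q⁸ = P·diag(1, 6561)·P⁻¹ = [[−2, −19683], [1, 6561]] · [[1, 3], [−1, −2]] = [[19681, 39360], [−6560, −13119]].

[[19681, 39360], [−6560, −13119]]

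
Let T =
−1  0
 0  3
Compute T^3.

[[−1, 0], [0, 27]]

T^2 = [[1, 0], [0, 9]]
T^3 = [[−1, 0], [0, 27]]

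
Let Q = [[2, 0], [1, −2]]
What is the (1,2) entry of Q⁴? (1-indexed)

Q² = [[4, 0], [0, 4]]
Q³ = [[8, 0], [4, −8]]
Q⁴ = [[16, 0], [0, 16]]

0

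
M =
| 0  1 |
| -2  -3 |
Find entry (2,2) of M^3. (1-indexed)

-15

tr M = -3 and det M = 2, so the characteristic polynomial is λ² − (-3)λ + (2) with roots -2 and -1.
Eigenvectors give P = [[1, -1], [-2, 1]] with P⁻¹ = [[-1, -1], [-2, -1]], and M = P·diag(-2, -1)·P⁻¹.
Then M^3 = P·diag(-8, -1)·P⁻¹ = [[-8, 1], [16, -1]] · [[-1, -1], [-2, -1]] = [[6, 7], [-14, -15]].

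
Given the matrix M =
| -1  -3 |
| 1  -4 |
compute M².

[[-2, 15], [-5, 13]]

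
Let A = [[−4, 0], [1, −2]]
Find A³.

A² = [[16, 0], [−6, 4]]
A³ = [[−64, 0], [28, −8]]

[[−64, 0], [28, −8]]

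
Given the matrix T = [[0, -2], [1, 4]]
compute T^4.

[[-28, -96], [48, 164]]

T^2 = [[-2, -8], [4, 14]]
T^3 = [[-8, -28], [14, 48]]
T^4 = [[-28, -96], [48, 164]]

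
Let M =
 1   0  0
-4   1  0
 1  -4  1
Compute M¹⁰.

[[1, 0, 0], [-40, 1, 0], [730, -40, 1]]

M = I + N where N = [[0, 0, 0], [-4, 0, 0], [1, -4, 0]] is strictly lower-triangular, so N³ = 0.
(I + N)¹⁰ = I + 10·N + 45·N² = [[1, 0, 0], [-40, 1, 0], [730, -40, 1]].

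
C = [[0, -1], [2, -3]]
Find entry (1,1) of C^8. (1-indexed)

tr C = -3 and det C = 2, so the characteristic polynomial is λ² − (-3)λ + (2) with roots -2 and -1.
Eigenvectors give P = [[1, -1], [2, -1]] with P⁻¹ = [[-1, 1], [-2, 1]], and C = P·diag(-2, -1)·P⁻¹.
Then C^8 = P·diag(256, 1)·P⁻¹ = [[256, -1], [512, -1]] · [[-1, 1], [-2, 1]] = [[-254, 255], [-510, 511]].

-254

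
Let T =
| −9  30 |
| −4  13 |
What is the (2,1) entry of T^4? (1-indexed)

tr T = 4 and det T = 3, so the characteristic polynomial is λ² − (4)λ + (3) with roots 3 and 1.
Eigenvectors give P = [[5, −3], [2, −1]] with P⁻¹ = [[−1, 3], [−2, 5]], and T = P·diag(3, 1)·P⁻¹.
Then T^4 = P·diag(81, 1)·P⁻¹ = [[405, −3], [162, −1]] · [[−1, 3], [−2, 5]] = [[−399, 1200], [−160, 481]].

−160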